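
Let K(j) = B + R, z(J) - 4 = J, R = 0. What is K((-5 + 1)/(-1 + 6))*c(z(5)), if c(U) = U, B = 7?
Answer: 63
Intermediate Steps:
z(J) = 4 + J
K(j) = 7 (K(j) = 7 + 0 = 7)
K((-5 + 1)/(-1 + 6))*c(z(5)) = 7*(4 + 5) = 7*9 = 63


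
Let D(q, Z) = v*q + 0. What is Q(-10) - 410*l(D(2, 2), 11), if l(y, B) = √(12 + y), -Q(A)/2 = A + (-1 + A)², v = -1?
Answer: -222 - 410*√10 ≈ -1518.5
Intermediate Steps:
D(q, Z) = -q (D(q, Z) = -q + 0 = -q)
Q(A) = -2*A - 2*(-1 + A)² (Q(A) = -2*(A + (-1 + A)²) = -2*A - 2*(-1 + A)²)
Q(-10) - 410*l(D(2, 2), 11) = (-2 - 2*(-10)² + 2*(-10)) - 410*√(12 - 1*2) = (-2 - 2*100 - 20) - 410*√(12 - 2) = (-2 - 200 - 20) - 410*√10 = -222 - 410*√10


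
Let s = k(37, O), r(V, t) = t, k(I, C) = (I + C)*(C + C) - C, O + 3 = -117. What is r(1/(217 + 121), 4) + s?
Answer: 20044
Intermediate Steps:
O = -120 (O = -3 - 117 = -120)
k(I, C) = -C + 2*C*(C + I) (k(I, C) = (C + I)*(2*C) - C = 2*C*(C + I) - C = -C + 2*C*(C + I))
s = 20040 (s = -120*(-1 + 2*(-120) + 2*37) = -120*(-1 - 240 + 74) = -120*(-167) = 20040)
r(1/(217 + 121), 4) + s = 4 + 20040 = 20044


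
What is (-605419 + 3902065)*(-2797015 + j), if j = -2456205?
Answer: -17318006700120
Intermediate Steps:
(-605419 + 3902065)*(-2797015 + j) = (-605419 + 3902065)*(-2797015 - 2456205) = 3296646*(-5253220) = -17318006700120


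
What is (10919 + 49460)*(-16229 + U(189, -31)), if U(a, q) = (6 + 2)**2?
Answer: -976026535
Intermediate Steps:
U(a, q) = 64 (U(a, q) = 8**2 = 64)
(10919 + 49460)*(-16229 + U(189, -31)) = (10919 + 49460)*(-16229 + 64) = 60379*(-16165) = -976026535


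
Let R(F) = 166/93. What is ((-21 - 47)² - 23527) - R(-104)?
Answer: -1758145/93 ≈ -18905.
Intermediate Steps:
R(F) = 166/93 (R(F) = 166*(1/93) = 166/93)
((-21 - 47)² - 23527) - R(-104) = ((-21 - 47)² - 23527) - 1*166/93 = ((-68)² - 23527) - 166/93 = (4624 - 23527) - 166/93 = -18903 - 166/93 = -1758145/93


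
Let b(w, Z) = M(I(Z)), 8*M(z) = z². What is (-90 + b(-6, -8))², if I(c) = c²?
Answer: 178084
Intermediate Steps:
M(z) = z²/8
b(w, Z) = Z⁴/8 (b(w, Z) = (Z²)²/8 = Z⁴/8)
(-90 + b(-6, -8))² = (-90 + (⅛)*(-8)⁴)² = (-90 + (⅛)*4096)² = (-90 + 512)² = 422² = 178084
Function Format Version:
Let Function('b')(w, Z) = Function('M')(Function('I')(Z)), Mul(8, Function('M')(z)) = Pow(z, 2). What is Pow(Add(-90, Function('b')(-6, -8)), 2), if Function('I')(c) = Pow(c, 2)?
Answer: 178084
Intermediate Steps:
Function('M')(z) = Mul(Rational(1, 8), Pow(z, 2))
Function('b')(w, Z) = Mul(Rational(1, 8), Pow(Z, 4)) (Function('b')(w, Z) = Mul(Rational(1, 8), Pow(Pow(Z, 2), 2)) = Mul(Rational(1, 8), Pow(Z, 4)))
Pow(Add(-90, Function('b')(-6, -8)), 2) = Pow(Add(-90, Mul(Rational(1, 8), Pow(-8, 4))), 2) = Pow(Add(-90, Mul(Rational(1, 8), 4096)), 2) = Pow(Add(-90, 512), 2) = Pow(422, 2) = 178084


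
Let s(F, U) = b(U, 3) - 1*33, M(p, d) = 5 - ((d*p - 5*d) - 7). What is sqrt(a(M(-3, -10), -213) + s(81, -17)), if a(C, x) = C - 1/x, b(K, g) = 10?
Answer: I*sqrt(4128366)/213 ≈ 9.5391*I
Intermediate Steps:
M(p, d) = 12 + 5*d - d*p (M(p, d) = 5 - ((-5*d + d*p) - 7) = 5 - (-7 - 5*d + d*p) = 5 + (7 + 5*d - d*p) = 12 + 5*d - d*p)
s(F, U) = -23 (s(F, U) = 10 - 1*33 = 10 - 33 = -23)
sqrt(a(M(-3, -10), -213) + s(81, -17)) = sqrt(((12 + 5*(-10) - 1*(-10)*(-3)) - 1/(-213)) - 23) = sqrt(((12 - 50 - 30) - 1*(-1/213)) - 23) = sqrt((-68 + 1/213) - 23) = sqrt(-14483/213 - 23) = sqrt(-19382/213) = I*sqrt(4128366)/213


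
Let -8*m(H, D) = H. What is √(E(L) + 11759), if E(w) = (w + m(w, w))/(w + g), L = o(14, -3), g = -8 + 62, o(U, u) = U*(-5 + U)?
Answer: √4703845/20 ≈ 108.44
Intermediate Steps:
m(H, D) = -H/8
g = 54
L = 126 (L = 14*(-5 + 14) = 14*9 = 126)
E(w) = 7*w/(8*(54 + w)) (E(w) = (w - w/8)/(w + 54) = (7*w/8)/(54 + w) = 7*w/(8*(54 + w)))
√(E(L) + 11759) = √((7/8)*126/(54 + 126) + 11759) = √((7/8)*126/180 + 11759) = √((7/8)*126*(1/180) + 11759) = √(49/80 + 11759) = √(940769/80) = √4703845/20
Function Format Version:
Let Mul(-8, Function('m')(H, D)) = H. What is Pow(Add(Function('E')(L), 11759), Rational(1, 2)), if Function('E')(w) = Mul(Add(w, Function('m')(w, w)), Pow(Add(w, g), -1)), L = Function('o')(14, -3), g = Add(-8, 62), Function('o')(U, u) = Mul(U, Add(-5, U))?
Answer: Mul(Rational(1, 20), Pow(4703845, Rational(1, 2))) ≈ 108.44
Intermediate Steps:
Function('m')(H, D) = Mul(Rational(-1, 8), H)
g = 54
L = 126 (L = Mul(14, Add(-5, 14)) = Mul(14, 9) = 126)
Function('E')(w) = Mul(Rational(7, 8), w, Pow(Add(54, w), -1)) (Function('E')(w) = Mul(Add(w, Mul(Rational(-1, 8), w)), Pow(Add(w, 54), -1)) = Mul(Mul(Rational(7, 8), w), Pow(Add(54, w), -1)) = Mul(Rational(7, 8), w, Pow(Add(54, w), -1)))
Pow(Add(Function('E')(L), 11759), Rational(1, 2)) = Pow(Add(Mul(Rational(7, 8), 126, Pow(Add(54, 126), -1)), 11759), Rational(1, 2)) = Pow(Add(Mul(Rational(7, 8), 126, Pow(180, -1)), 11759), Rational(1, 2)) = Pow(Add(Mul(Rational(7, 8), 126, Rational(1, 180)), 11759), Rational(1, 2)) = Pow(Add(Rational(49, 80), 11759), Rational(1, 2)) = Pow(Rational(940769, 80), Rational(1, 2)) = Mul(Rational(1, 20), Pow(4703845, Rational(1, 2)))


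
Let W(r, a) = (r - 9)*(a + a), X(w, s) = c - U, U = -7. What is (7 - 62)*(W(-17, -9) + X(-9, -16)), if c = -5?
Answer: -25850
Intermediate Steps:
X(w, s) = 2 (X(w, s) = -5 - 1*(-7) = -5 + 7 = 2)
W(r, a) = 2*a*(-9 + r) (W(r, a) = (-9 + r)*(2*a) = 2*a*(-9 + r))
(7 - 62)*(W(-17, -9) + X(-9, -16)) = (7 - 62)*(2*(-9)*(-9 - 17) + 2) = -55*(2*(-9)*(-26) + 2) = -55*(468 + 2) = -55*470 = -25850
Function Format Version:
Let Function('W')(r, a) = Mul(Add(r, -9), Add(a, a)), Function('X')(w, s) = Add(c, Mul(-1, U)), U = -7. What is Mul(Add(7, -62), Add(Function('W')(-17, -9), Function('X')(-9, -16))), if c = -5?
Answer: -25850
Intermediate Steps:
Function('X')(w, s) = 2 (Function('X')(w, s) = Add(-5, Mul(-1, -7)) = Add(-5, 7) = 2)
Function('W')(r, a) = Mul(2, a, Add(-9, r)) (Function('W')(r, a) = Mul(Add(-9, r), Mul(2, a)) = Mul(2, a, Add(-9, r)))
Mul(Add(7, -62), Add(Function('W')(-17, -9), Function('X')(-9, -16))) = Mul(Add(7, -62), Add(Mul(2, -9, Add(-9, -17)), 2)) = Mul(-55, Add(Mul(2, -9, -26), 2)) = Mul(-55, Add(468, 2)) = Mul(-55, 470) = -25850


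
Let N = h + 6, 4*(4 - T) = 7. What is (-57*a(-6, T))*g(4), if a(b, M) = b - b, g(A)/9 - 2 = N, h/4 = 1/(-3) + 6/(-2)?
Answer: 0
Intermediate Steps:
h = -40/3 (h = 4*(1/(-3) + 6/(-2)) = 4*(1*(-1/3) + 6*(-1/2)) = 4*(-1/3 - 3) = 4*(-10/3) = -40/3 ≈ -13.333)
T = 9/4 (T = 4 - 1/4*7 = 4 - 7/4 = 9/4 ≈ 2.2500)
N = -22/3 (N = -40/3 + 6 = -22/3 ≈ -7.3333)
g(A) = -48 (g(A) = 18 + 9*(-22/3) = 18 - 66 = -48)
a(b, M) = 0
(-57*a(-6, T))*g(4) = -57*0*(-48) = 0*(-48) = 0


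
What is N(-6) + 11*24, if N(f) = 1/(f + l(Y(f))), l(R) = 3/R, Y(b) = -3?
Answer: 1847/7 ≈ 263.86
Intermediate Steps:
N(f) = 1/(-1 + f) (N(f) = 1/(f + 3/(-3)) = 1/(f + 3*(-⅓)) = 1/(f - 1) = 1/(-1 + f))
N(-6) + 11*24 = 1/(-1 - 6) + 11*24 = 1/(-7) + 264 = -⅐ + 264 = 1847/7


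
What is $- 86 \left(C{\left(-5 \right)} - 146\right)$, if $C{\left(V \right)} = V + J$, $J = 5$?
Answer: $12556$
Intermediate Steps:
$C{\left(V \right)} = 5 + V$ ($C{\left(V \right)} = V + 5 = 5 + V$)
$- 86 \left(C{\left(-5 \right)} - 146\right) = - 86 \left(\left(5 - 5\right) - 146\right) = - 86 \left(0 - 146\right) = \left(-86\right) \left(-146\right) = 12556$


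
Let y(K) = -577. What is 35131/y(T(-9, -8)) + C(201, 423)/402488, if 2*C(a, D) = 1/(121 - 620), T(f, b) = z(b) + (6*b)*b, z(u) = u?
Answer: -14111526316721/231771104848 ≈ -60.886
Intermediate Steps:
T(f, b) = b + 6*b² (T(f, b) = b + (6*b)*b = b + 6*b²)
C(a, D) = -1/998 (C(a, D) = 1/(2*(121 - 620)) = (½)/(-499) = (½)*(-1/499) = -1/998)
35131/y(T(-9, -8)) + C(201, 423)/402488 = 35131/(-577) - 1/998/402488 = 35131*(-1/577) - 1/998*1/402488 = -35131/577 - 1/401683024 = -14111526316721/231771104848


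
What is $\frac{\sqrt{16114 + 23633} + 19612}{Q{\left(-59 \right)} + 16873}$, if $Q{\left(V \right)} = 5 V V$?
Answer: $\frac{9806}{17139} + \frac{\sqrt{39747}}{34278} \approx 0.57796$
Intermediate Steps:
$Q{\left(V \right)} = 5 V^{2}$
$\frac{\sqrt{16114 + 23633} + 19612}{Q{\left(-59 \right)} + 16873} = \frac{\sqrt{16114 + 23633} + 19612}{5 \left(-59\right)^{2} + 16873} = \frac{\sqrt{39747} + 19612}{5 \cdot 3481 + 16873} = \frac{19612 + \sqrt{39747}}{17405 + 16873} = \frac{19612 + \sqrt{39747}}{34278} = \left(19612 + \sqrt{39747}\right) \frac{1}{34278} = \frac{9806}{17139} + \frac{\sqrt{39747}}{34278}$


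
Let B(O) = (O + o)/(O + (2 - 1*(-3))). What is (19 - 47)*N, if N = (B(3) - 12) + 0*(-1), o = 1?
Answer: 322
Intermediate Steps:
B(O) = (1 + O)/(5 + O) (B(O) = (O + 1)/(O + (2 - 1*(-3))) = (1 + O)/(O + (2 + 3)) = (1 + O)/(O + 5) = (1 + O)/(5 + O))
N = -23/2 (N = ((1 + 3)/(5 + 3) - 12) + 0*(-1) = (4/8 - 12) + 0 = ((⅛)*4 - 12) + 0 = (½ - 12) + 0 = -23/2 + 0 = -23/2 ≈ -11.500)
(19 - 47)*N = (19 - 47)*(-23/2) = -28*(-23/2) = 322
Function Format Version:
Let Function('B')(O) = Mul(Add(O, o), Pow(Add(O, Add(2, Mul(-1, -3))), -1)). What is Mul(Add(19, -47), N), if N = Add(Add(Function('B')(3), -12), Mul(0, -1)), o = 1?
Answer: 322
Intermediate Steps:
Function('B')(O) = Mul(Pow(Add(5, O), -1), Add(1, O)) (Function('B')(O) = Mul(Add(O, 1), Pow(Add(O, Add(2, Mul(-1, -3))), -1)) = Mul(Add(1, O), Pow(Add(O, Add(2, 3)), -1)) = Mul(Add(1, O), Pow(Add(O, 5), -1)) = Mul(Add(1, O), Pow(Add(5, O), -1)) = Mul(Pow(Add(5, O), -1), Add(1, O)))
N = Rational(-23, 2) (N = Add(Add(Mul(Pow(Add(5, 3), -1), Add(1, 3)), -12), Mul(0, -1)) = Add(Add(Mul(Pow(8, -1), 4), -12), 0) = Add(Add(Mul(Rational(1, 8), 4), -12), 0) = Add(Add(Rational(1, 2), -12), 0) = Add(Rational(-23, 2), 0) = Rational(-23, 2) ≈ -11.500)
Mul(Add(19, -47), N) = Mul(Add(19, -47), Rational(-23, 2)) = Mul(-28, Rational(-23, 2)) = 322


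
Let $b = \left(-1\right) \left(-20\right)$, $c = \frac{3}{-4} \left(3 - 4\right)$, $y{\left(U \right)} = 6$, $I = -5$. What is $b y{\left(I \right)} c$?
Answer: $90$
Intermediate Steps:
$c = \frac{3}{4}$ ($c = 3 \left(- \frac{1}{4}\right) \left(-1\right) = \left(- \frac{3}{4}\right) \left(-1\right) = \frac{3}{4} \approx 0.75$)
$b = 20$
$b y{\left(I \right)} c = 20 \cdot 6 \cdot \frac{3}{4} = 120 \cdot \frac{3}{4} = 90$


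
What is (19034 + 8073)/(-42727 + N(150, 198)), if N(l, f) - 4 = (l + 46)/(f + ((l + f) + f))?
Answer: -5041902/7946429 ≈ -0.63449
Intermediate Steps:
N(l, f) = 4 + (46 + l)/(l + 3*f) (N(l, f) = 4 + (l + 46)/(f + ((l + f) + f)) = 4 + (46 + l)/(f + ((f + l) + f)) = 4 + (46 + l)/(f + (l + 2*f)) = 4 + (46 + l)/(l + 3*f))
(19034 + 8073)/(-42727 + N(150, 198)) = (19034 + 8073)/(-42727 + (46 + 5*150 + 12*198)/(150 + 3*198)) = 27107/(-42727 + (46 + 750 + 2376)/(150 + 594)) = 27107/(-42727 + 3172/744) = 27107/(-42727 + (1/744)*3172) = 27107/(-42727 + 793/186) = 27107/(-7946429/186) = 27107*(-186/7946429) = -5041902/7946429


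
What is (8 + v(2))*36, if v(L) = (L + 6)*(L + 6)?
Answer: 2592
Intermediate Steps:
v(L) = (6 + L)² (v(L) = (6 + L)*(6 + L) = (6 + L)²)
(8 + v(2))*36 = (8 + (6 + 2)²)*36 = (8 + 8²)*36 = (8 + 64)*36 = 72*36 = 2592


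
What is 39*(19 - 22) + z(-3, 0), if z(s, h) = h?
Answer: -117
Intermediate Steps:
39*(19 - 22) + z(-3, 0) = 39*(19 - 22) + 0 = 39*(-3) + 0 = -117 + 0 = -117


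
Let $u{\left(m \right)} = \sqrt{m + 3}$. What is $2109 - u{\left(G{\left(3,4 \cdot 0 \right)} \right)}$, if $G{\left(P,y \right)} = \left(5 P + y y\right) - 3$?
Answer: $2109 - \sqrt{15} \approx 2105.1$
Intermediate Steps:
$G{\left(P,y \right)} = -3 + y^{2} + 5 P$ ($G{\left(P,y \right)} = \left(5 P + y^{2}\right) - 3 = \left(y^{2} + 5 P\right) - 3 = -3 + y^{2} + 5 P$)
$u{\left(m \right)} = \sqrt{3 + m}$
$2109 - u{\left(G{\left(3,4 \cdot 0 \right)} \right)} = 2109 - \sqrt{3 + \left(-3 + \left(4 \cdot 0\right)^{2} + 5 \cdot 3\right)} = 2109 - \sqrt{3 + \left(-3 + 0^{2} + 15\right)} = 2109 - \sqrt{3 + \left(-3 + 0 + 15\right)} = 2109 - \sqrt{3 + 12} = 2109 - \sqrt{15}$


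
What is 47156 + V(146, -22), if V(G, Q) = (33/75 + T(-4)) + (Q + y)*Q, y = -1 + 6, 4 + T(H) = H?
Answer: 1188061/25 ≈ 47522.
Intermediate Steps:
T(H) = -4 + H
y = 5
V(G, Q) = -189/25 + Q*(5 + Q) (V(G, Q) = (33/75 + (-4 - 4)) + (Q + 5)*Q = (33*(1/75) - 8) + (5 + Q)*Q = (11/25 - 8) + Q*(5 + Q) = -189/25 + Q*(5 + Q))
47156 + V(146, -22) = 47156 + (-189/25 + (-22)² + 5*(-22)) = 47156 + (-189/25 + 484 - 110) = 47156 + 9161/25 = 1188061/25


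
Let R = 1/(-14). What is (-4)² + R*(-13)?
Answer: 237/14 ≈ 16.929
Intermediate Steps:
R = -1/14 ≈ -0.071429
(-4)² + R*(-13) = (-4)² - 1/14*(-13) = 16 + 13/14 = 237/14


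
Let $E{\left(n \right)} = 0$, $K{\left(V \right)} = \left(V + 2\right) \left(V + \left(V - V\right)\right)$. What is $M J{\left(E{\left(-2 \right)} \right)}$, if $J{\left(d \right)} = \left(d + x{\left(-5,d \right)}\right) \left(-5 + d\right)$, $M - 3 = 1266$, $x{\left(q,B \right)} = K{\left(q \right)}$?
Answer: $-95175$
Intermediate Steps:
$K{\left(V \right)} = V \left(2 + V\right)$ ($K{\left(V \right)} = \left(2 + V\right) \left(V + 0\right) = \left(2 + V\right) V = V \left(2 + V\right)$)
$x{\left(q,B \right)} = q \left(2 + q\right)$
$M = 1269$ ($M = 3 + 1266 = 1269$)
$J{\left(d \right)} = \left(-5 + d\right) \left(15 + d\right)$ ($J{\left(d \right)} = \left(d - 5 \left(2 - 5\right)\right) \left(-5 + d\right) = \left(d - -15\right) \left(-5 + d\right) = \left(d + 15\right) \left(-5 + d\right) = \left(15 + d\right) \left(-5 + d\right) = \left(-5 + d\right) \left(15 + d\right)$)
$M J{\left(E{\left(-2 \right)} \right)} = 1269 \left(-75 + 0^{2} + 10 \cdot 0\right) = 1269 \left(-75 + 0 + 0\right) = 1269 \left(-75\right) = -95175$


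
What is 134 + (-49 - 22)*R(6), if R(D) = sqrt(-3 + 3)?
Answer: 134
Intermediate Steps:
R(D) = 0 (R(D) = sqrt(0) = 0)
134 + (-49 - 22)*R(6) = 134 + (-49 - 22)*0 = 134 - 71*0 = 134 + 0 = 134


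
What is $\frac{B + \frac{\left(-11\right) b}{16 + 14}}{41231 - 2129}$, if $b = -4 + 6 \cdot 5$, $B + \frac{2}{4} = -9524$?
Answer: $- \frac{286021}{1173060} \approx -0.24382$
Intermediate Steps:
$B = - \frac{19049}{2}$ ($B = - \frac{1}{2} - 9524 = - \frac{19049}{2} \approx -9524.5$)
$b = 26$ ($b = -4 + 30 = 26$)
$\frac{B + \frac{\left(-11\right) b}{16 + 14}}{41231 - 2129} = \frac{- \frac{19049}{2} + \frac{\left(-11\right) 26}{16 + 14}}{41231 - 2129} = \frac{- \frac{19049}{2} - \frac{286}{30}}{39102} = \left(- \frac{19049}{2} - \frac{143}{15}\right) \frac{1}{39102} = \left(- \frac{286021}{30}\right) \frac{1}{39102} = - \frac{286021}{1173060}$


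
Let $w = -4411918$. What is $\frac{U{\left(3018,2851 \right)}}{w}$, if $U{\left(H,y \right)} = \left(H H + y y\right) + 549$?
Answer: $- \frac{8618537}{2205959} \approx -3.9069$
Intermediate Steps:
$U{\left(H,y \right)} = 549 + H^{2} + y^{2}$ ($U{\left(H,y \right)} = \left(H^{2} + y^{2}\right) + 549 = 549 + H^{2} + y^{2}$)
$\frac{U{\left(3018,2851 \right)}}{w} = \frac{549 + 3018^{2} + 2851^{2}}{-4411918} = \left(549 + 9108324 + 8128201\right) \left(- \frac{1}{4411918}\right) = 17237074 \left(- \frac{1}{4411918}\right) = - \frac{8618537}{2205959}$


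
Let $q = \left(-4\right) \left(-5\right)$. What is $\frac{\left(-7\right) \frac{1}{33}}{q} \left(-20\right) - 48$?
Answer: $- \frac{1577}{33} \approx -47.788$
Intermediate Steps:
$q = 20$
$\frac{\left(-7\right) \frac{1}{33}}{q} \left(-20\right) - 48 = \frac{\left(-7\right) \frac{1}{33}}{20} \left(-20\right) - 48 = \left(-7\right) \frac{1}{33} \cdot \frac{1}{20} \left(-20\right) - 48 = \left(- \frac{7}{33}\right) \frac{1}{20} \left(-20\right) - 48 = \left(- \frac{7}{660}\right) \left(-20\right) - 48 = \frac{7}{33} - 48 = - \frac{1577}{33}$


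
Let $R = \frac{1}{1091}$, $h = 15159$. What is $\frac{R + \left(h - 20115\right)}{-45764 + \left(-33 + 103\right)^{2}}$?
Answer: $\frac{5406995}{44582624} \approx 0.12128$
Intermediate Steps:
$R = \frac{1}{1091} \approx 0.00091659$
$\frac{R + \left(h - 20115\right)}{-45764 + \left(-33 + 103\right)^{2}} = \frac{\frac{1}{1091} + \left(15159 - 20115\right)}{-45764 + \left(-33 + 103\right)^{2}} = \frac{\frac{1}{1091} + \left(15159 - 20115\right)}{-45764 + 70^{2}} = \frac{\frac{1}{1091} - 4956}{-45764 + 4900} = - \frac{5406995}{1091 \left(-40864\right)} = \left(- \frac{5406995}{1091}\right) \left(- \frac{1}{40864}\right) = \frac{5406995}{44582624}$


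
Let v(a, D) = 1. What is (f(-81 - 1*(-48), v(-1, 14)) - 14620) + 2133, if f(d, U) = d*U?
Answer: -12520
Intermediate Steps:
f(d, U) = U*d
(f(-81 - 1*(-48), v(-1, 14)) - 14620) + 2133 = (1*(-81 - 1*(-48)) - 14620) + 2133 = (1*(-81 + 48) - 14620) + 2133 = (1*(-33) - 14620) + 2133 = (-33 - 14620) + 2133 = -14653 + 2133 = -12520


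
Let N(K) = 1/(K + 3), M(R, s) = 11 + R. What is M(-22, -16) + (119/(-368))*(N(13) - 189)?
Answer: 294969/5888 ≈ 50.097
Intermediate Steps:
N(K) = 1/(3 + K)
M(-22, -16) + (119/(-368))*(N(13) - 189) = (11 - 22) + (119/(-368))*(1/(3 + 13) - 189) = -11 + (119*(-1/368))*(1/16 - 189) = -11 - 119*(1/16 - 189)/368 = -11 - 119/368*(-3023/16) = -11 + 359737/5888 = 294969/5888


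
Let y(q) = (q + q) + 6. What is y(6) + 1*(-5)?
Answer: 13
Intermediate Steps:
y(q) = 6 + 2*q (y(q) = 2*q + 6 = 6 + 2*q)
y(6) + 1*(-5) = (6 + 2*6) + 1*(-5) = (6 + 12) - 5 = 18 - 5 = 13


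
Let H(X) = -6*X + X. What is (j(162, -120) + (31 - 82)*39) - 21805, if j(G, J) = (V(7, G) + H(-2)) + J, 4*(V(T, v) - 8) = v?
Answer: -47711/2 ≈ -23856.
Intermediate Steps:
V(T, v) = 8 + v/4
H(X) = -5*X
j(G, J) = 18 + J + G/4 (j(G, J) = ((8 + G/4) - 5*(-2)) + J = ((8 + G/4) + 10) + J = (18 + G/4) + J = 18 + J + G/4)
(j(162, -120) + (31 - 82)*39) - 21805 = ((18 - 120 + (¼)*162) + (31 - 82)*39) - 21805 = ((18 - 120 + 81/2) - 51*39) - 21805 = (-123/2 - 1989) - 21805 = -4101/2 - 21805 = -47711/2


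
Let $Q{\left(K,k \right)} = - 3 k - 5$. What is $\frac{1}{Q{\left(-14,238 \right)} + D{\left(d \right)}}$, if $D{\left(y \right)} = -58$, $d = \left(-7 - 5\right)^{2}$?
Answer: $- \frac{1}{777} \approx -0.001287$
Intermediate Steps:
$Q{\left(K,k \right)} = -5 - 3 k$
$d = 144$ ($d = \left(-12\right)^{2} = 144$)
$\frac{1}{Q{\left(-14,238 \right)} + D{\left(d \right)}} = \frac{1}{\left(-5 - 714\right) - 58} = \frac{1}{-719 - 58} = \frac{1}{-777} = - \frac{1}{777}$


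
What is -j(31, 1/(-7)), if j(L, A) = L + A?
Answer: -216/7 ≈ -30.857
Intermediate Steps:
j(L, A) = A + L
-j(31, 1/(-7)) = -(1/(-7) + 31) = -(-⅐ + 31) = -1*216/7 = -216/7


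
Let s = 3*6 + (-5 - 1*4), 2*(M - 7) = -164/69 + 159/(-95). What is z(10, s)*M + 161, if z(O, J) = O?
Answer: 276290/1311 ≈ 210.75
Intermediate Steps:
M = 65219/13110 (M = 7 + (-164/69 + 159/(-95))/2 = 7 + (-164*1/69 + 159*(-1/95))/2 = 7 + (-164/69 - 159/95)/2 = 7 + (1/2)*(-26551/6555) = 7 - 26551/13110 = 65219/13110 ≈ 4.9748)
s = 9 (s = 18 + (-5 - 4) = 18 - 9 = 9)
z(10, s)*M + 161 = 10*(65219/13110) + 161 = 65219/1311 + 161 = 276290/1311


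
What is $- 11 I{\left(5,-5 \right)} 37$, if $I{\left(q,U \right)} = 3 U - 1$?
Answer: $6512$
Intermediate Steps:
$I{\left(q,U \right)} = -1 + 3 U$
$- 11 I{\left(5,-5 \right)} 37 = - 11 \left(-1 + 3 \left(-5\right)\right) 37 = - 11 \left(-1 - 15\right) 37 = \left(-11\right) \left(-16\right) 37 = 176 \cdot 37 = 6512$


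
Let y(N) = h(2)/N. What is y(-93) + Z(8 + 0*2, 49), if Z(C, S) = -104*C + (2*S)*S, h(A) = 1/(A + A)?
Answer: 1476839/372 ≈ 3970.0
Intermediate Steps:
h(A) = 1/(2*A)
Z(C, S) = -104*C + 2*S²
y(N) = 1/(4*N) (y(N) = ((½)/2)/N = ((½)*(½))/N = 1/(4*N))
y(-93) + Z(8 + 0*2, 49) = (¼)/(-93) + (-104*(8 + 0*2) + 2*49²) = (¼)*(-1/93) + (-104*(8 + 0) + 2*2401) = -1/372 + (-104*8 + 4802) = -1/372 + (-832 + 4802) = -1/372 + 3970 = 1476839/372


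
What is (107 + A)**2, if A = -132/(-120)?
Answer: 1168561/100 ≈ 11686.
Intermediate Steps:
A = 11/10 (A = -132*(-1/120) = 11/10 ≈ 1.1000)
(107 + A)**2 = (107 + 11/10)**2 = (1081/10)**2 = 1168561/100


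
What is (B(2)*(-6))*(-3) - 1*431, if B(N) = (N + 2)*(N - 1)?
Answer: -359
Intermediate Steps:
B(N) = (-1 + N)*(2 + N) (B(N) = (2 + N)*(-1 + N) = (-1 + N)*(2 + N))
(B(2)*(-6))*(-3) - 1*431 = ((-2 + 2 + 2**2)*(-6))*(-3) - 1*431 = ((-2 + 2 + 4)*(-6))*(-3) - 431 = (4*(-6))*(-3) - 431 = -24*(-3) - 431 = 72 - 431 = -359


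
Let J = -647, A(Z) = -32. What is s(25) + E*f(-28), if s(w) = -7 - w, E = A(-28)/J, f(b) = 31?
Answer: -19712/647 ≈ -30.467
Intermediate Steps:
E = 32/647 (E = -32/(-647) = -32*(-1/647) = 32/647 ≈ 0.049459)
s(25) + E*f(-28) = (-7 - 1*25) + (32/647)*31 = (-7 - 25) + 992/647 = -32 + 992/647 = -19712/647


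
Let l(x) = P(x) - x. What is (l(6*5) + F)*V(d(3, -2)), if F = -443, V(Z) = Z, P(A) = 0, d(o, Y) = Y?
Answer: 946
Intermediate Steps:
l(x) = -x (l(x) = 0 - x = -x)
(l(6*5) + F)*V(d(3, -2)) = (-6*5 - 443)*(-2) = (-1*30 - 443)*(-2) = (-30 - 443)*(-2) = -473*(-2) = 946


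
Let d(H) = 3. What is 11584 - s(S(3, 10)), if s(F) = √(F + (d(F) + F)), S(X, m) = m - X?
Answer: 11584 - √17 ≈ 11580.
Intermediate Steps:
s(F) = √(3 + 2*F) (s(F) = √(F + (3 + F)) = √(3 + 2*F))
11584 - s(S(3, 10)) = 11584 - √(3 + 2*(10 - 1*3)) = 11584 - √(3 + 2*(10 - 3)) = 11584 - √(3 + 2*7) = 11584 - √(3 + 14) = 11584 - √17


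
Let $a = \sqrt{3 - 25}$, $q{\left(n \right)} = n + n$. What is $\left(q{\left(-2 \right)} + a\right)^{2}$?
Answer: $\left(4 - i \sqrt{22}\right)^{2} \approx -6.0 - 37.523 i$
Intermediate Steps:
$q{\left(n \right)} = 2 n$
$a = i \sqrt{22}$ ($a = \sqrt{-22} = i \sqrt{22} \approx 4.6904 i$)
$\left(q{\left(-2 \right)} + a\right)^{2} = \left(2 \left(-2\right) + i \sqrt{22}\right)^{2} = \left(-4 + i \sqrt{22}\right)^{2}$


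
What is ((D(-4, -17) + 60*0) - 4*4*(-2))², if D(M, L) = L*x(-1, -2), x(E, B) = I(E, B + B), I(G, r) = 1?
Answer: 225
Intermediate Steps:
x(E, B) = 1
D(M, L) = L (D(M, L) = L*1 = L)
((D(-4, -17) + 60*0) - 4*4*(-2))² = ((-17 + 60*0) - 4*4*(-2))² = ((-17 + 0) - 16*(-2))² = (-17 + 32)² = 15² = 225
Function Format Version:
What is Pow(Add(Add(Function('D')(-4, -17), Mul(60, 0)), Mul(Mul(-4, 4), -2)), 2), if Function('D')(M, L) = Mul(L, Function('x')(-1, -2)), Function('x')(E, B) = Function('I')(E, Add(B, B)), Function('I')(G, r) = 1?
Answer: 225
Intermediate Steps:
Function('x')(E, B) = 1
Function('D')(M, L) = L (Function('D')(M, L) = Mul(L, 1) = L)
Pow(Add(Add(Function('D')(-4, -17), Mul(60, 0)), Mul(Mul(-4, 4), -2)), 2) = Pow(Add(Add(-17, Mul(60, 0)), Mul(Mul(-4, 4), -2)), 2) = Pow(Add(Add(-17, 0), Mul(-16, -2)), 2) = Pow(Add(-17, 32), 2) = Pow(15, 2) = 225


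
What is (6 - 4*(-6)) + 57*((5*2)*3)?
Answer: 1740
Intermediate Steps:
(6 - 4*(-6)) + 57*((5*2)*3) = (6 + 24) + 57*(10*3) = 30 + 57*30 = 30 + 1710 = 1740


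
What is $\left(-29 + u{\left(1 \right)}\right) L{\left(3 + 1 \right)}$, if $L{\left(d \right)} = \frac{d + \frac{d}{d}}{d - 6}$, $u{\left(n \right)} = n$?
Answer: $70$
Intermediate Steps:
$L{\left(d \right)} = \frac{1 + d}{-6 + d}$ ($L{\left(d \right)} = \frac{d + 1}{-6 + d} = \frac{1 + d}{-6 + d}$)
$\left(-29 + u{\left(1 \right)}\right) L{\left(3 + 1 \right)} = \left(-29 + 1\right) \frac{1 + \left(3 + 1\right)}{-6 + \left(3 + 1\right)} = - 28 \frac{1 + 4}{-6 + 4} = - 28 \frac{1}{-2} \cdot 5 = - 28 \left(\left(- \frac{1}{2}\right) 5\right) = \left(-28\right) \left(- \frac{5}{2}\right) = 70$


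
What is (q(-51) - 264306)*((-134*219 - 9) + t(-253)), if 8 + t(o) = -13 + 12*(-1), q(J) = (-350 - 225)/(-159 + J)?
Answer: 54371409826/7 ≈ 7.7673e+9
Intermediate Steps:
q(J) = -575/(-159 + J)
t(o) = -33 (t(o) = -8 + (-13 + 12*(-1)) = -8 + (-13 - 12) = -8 - 25 = -33)
(q(-51) - 264306)*((-134*219 - 9) + t(-253)) = (-575/(-159 - 51) - 264306)*((-134*219 - 9) - 33) = (-575/(-210) - 264306)*((-29346 - 9) - 33) = (-575*(-1/210) - 264306)*(-29355 - 33) = (115/42 - 264306)*(-29388) = -11100737/42*(-29388) = 54371409826/7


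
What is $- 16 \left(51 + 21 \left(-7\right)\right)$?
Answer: $1536$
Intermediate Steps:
$- 16 \left(51 + 21 \left(-7\right)\right) = - 16 \left(51 - 147\right) = \left(-16\right) \left(-96\right) = 1536$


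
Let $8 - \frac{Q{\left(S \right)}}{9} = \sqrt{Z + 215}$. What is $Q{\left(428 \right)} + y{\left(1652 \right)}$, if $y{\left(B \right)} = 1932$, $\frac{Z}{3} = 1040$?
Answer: $2004 - 9 \sqrt{3335} \approx 1484.3$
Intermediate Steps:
$Z = 3120$ ($Z = 3 \cdot 1040 = 3120$)
$Q{\left(S \right)} = 72 - 9 \sqrt{3335}$ ($Q{\left(S \right)} = 72 - 9 \sqrt{3120 + 215} = 72 - 9 \sqrt{3335}$)
$Q{\left(428 \right)} + y{\left(1652 \right)} = \left(72 - 9 \sqrt{3335}\right) + 1932 = 2004 - 9 \sqrt{3335}$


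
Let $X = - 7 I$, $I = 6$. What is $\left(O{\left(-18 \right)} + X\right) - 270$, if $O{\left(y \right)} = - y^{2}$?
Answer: $-636$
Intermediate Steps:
$X = -42$ ($X = \left(-7\right) 6 = -42$)
$\left(O{\left(-18 \right)} + X\right) - 270 = \left(- \left(-18\right)^{2} - 42\right) - 270 = \left(\left(-1\right) 324 - 42\right) - 270 = \left(-324 - 42\right) - 270 = -366 - 270 = -636$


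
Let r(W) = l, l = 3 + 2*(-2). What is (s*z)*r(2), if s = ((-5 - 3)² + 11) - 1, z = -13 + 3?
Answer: 740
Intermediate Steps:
l = -1 (l = 3 - 4 = -1)
z = -10
r(W) = -1
s = 74 (s = ((-8)² + 11) - 1 = (64 + 11) - 1 = 75 - 1 = 74)
(s*z)*r(2) = (74*(-10))*(-1) = -740*(-1) = 740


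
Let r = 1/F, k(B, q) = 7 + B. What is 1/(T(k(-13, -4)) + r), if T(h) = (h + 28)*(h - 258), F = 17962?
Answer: -17962/104323295 ≈ -0.00017218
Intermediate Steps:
T(h) = (-258 + h)*(28 + h) (T(h) = (28 + h)*(-258 + h) = (-258 + h)*(28 + h))
r = 1/17962 ≈ 5.5673e-5
1/(T(k(-13, -4)) + r) = 1/((-7224 + (7 - 13)² - 230*(7 - 13)) + 1/17962) = 1/((-7224 + (-6)² - 230*(-6)) + 1/17962) = 1/((-7224 + 36 + 1380) + 1/17962) = 1/(-5808 + 1/17962) = 1/(-104323295/17962) = -17962/104323295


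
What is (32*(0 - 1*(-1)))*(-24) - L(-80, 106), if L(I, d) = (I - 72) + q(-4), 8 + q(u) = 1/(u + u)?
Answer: -4863/8 ≈ -607.88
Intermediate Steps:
q(u) = -8 + 1/(2*u) (q(u) = -8 + 1/(u + u) = -8 + 1/(2*u))
L(I, d) = -641/8 + I (L(I, d) = (I - 72) + (-8 + (½)/(-4)) = (-72 + I) + (-8 + (½)*(-¼)) = (-72 + I) + (-8 - ⅛) = (-72 + I) - 65/8 = -641/8 + I)
(32*(0 - 1*(-1)))*(-24) - L(-80, 106) = (32*(0 - 1*(-1)))*(-24) - (-641/8 - 80) = (32*(0 + 1))*(-24) - 1*(-1281/8) = (32*1)*(-24) + 1281/8 = 32*(-24) + 1281/8 = -768 + 1281/8 = -4863/8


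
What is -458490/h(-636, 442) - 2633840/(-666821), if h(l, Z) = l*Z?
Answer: 10256223435/1837758676 ≈ 5.5808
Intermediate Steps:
h(l, Z) = Z*l
-458490/h(-636, 442) - 2633840/(-666821) = -458490/(442*(-636)) - 2633840/(-666821) = -458490/(-281112) - 2633840*(-1/666821) = -458490*(-1/281112) + 2633840/666821 = 4495/2756 + 2633840/666821 = 10256223435/1837758676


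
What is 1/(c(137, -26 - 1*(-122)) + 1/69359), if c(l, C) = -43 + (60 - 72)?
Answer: -69359/3814744 ≈ -0.018182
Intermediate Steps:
c(l, C) = -55 (c(l, C) = -43 - 12 = -55)
1/(c(137, -26 - 1*(-122)) + 1/69359) = 1/(-55 + 1/69359) = 1/(-3814744/69359) = -69359/3814744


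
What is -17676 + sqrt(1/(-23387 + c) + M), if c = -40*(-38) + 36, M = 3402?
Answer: -17676 + sqrt(1621367870691)/21831 ≈ -17618.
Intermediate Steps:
c = 1556 (c = 1520 + 36 = 1556)
-17676 + sqrt(1/(-23387 + c) + M) = -17676 + sqrt(1/(-23387 + 1556) + 3402) = -17676 + sqrt(1/(-21831) + 3402) = -17676 + sqrt(-1/21831 + 3402) = -17676 + sqrt(74269061/21831) = -17676 + sqrt(1621367870691)/21831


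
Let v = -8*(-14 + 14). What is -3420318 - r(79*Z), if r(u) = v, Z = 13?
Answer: -3420318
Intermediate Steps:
v = 0 (v = -8*0 = 0)
r(u) = 0
-3420318 - r(79*Z) = -3420318 - 1*0 = -3420318 + 0 = -3420318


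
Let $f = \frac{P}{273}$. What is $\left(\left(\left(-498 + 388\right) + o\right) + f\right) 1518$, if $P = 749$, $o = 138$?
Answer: $\frac{606694}{13} \approx 46669.0$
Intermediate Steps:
$f = \frac{107}{39}$ ($f = \frac{749}{273} = 749 \cdot \frac{1}{273} = \frac{107}{39} \approx 2.7436$)
$\left(\left(\left(-498 + 388\right) + o\right) + f\right) 1518 = \left(\left(\left(-498 + 388\right) + 138\right) + \frac{107}{39}\right) 1518 = \left(\left(-110 + 138\right) + \frac{107}{39}\right) 1518 = \left(28 + \frac{107}{39}\right) 1518 = \frac{1199}{39} \cdot 1518 = \frac{606694}{13}$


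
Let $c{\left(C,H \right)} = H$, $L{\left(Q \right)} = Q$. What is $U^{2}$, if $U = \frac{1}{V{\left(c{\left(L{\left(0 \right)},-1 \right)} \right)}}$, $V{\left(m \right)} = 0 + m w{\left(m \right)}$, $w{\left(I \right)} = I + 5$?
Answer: $\frac{1}{16} \approx 0.0625$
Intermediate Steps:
$w{\left(I \right)} = 5 + I$
$V{\left(m \right)} = m \left(5 + m\right)$ ($V{\left(m \right)} = 0 + m \left(5 + m\right) = m \left(5 + m\right)$)
$U = - \frac{1}{4}$ ($U = \frac{1}{\left(-1\right) \left(5 - 1\right)} = \frac{1}{\left(-1\right) 4} = \frac{1}{-4} = - \frac{1}{4} \approx -0.25$)
$U^{2} = \left(- \frac{1}{4}\right)^{2} = \frac{1}{16}$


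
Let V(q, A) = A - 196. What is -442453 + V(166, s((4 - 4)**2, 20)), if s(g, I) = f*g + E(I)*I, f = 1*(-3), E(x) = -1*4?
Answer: -442729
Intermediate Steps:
E(x) = -4
f = -3
s(g, I) = -4*I - 3*g (s(g, I) = -3*g - 4*I = -4*I - 3*g)
V(q, A) = -196 + A
-442453 + V(166, s((4 - 4)**2, 20)) = -442453 + (-196 + (-4*20 - 3*(4 - 4)**2)) = -442453 + (-196 + (-80 - 3*0**2)) = -442453 + (-196 + (-80 - 3*0)) = -442453 + (-196 + (-80 + 0)) = -442453 + (-196 - 80) = -442453 - 276 = -442729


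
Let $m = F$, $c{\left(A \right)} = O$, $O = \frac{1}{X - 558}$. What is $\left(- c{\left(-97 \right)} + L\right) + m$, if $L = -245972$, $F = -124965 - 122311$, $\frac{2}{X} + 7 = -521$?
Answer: $- \frac{72661842360}{147313} \approx -4.9325 \cdot 10^{5}$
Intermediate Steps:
$X = - \frac{1}{264}$ ($X = \frac{2}{-7 - 521} = \frac{2}{-528} = 2 \left(- \frac{1}{528}\right) = - \frac{1}{264} \approx -0.0037879$)
$O = - \frac{264}{147313}$ ($O = \frac{1}{- \frac{1}{264} - 558} = \frac{1}{- \frac{147313}{264}} = - \frac{264}{147313} \approx -0.0017921$)
$F = -247276$
$c{\left(A \right)} = - \frac{264}{147313}$
$m = -247276$
$\left(- c{\left(-97 \right)} + L\right) + m = \left(\left(-1\right) \left(- \frac{264}{147313}\right) - 245972\right) - 247276 = \left(\frac{264}{147313} - 245972\right) - 247276 = - \frac{36234872972}{147313} - 247276 = - \frac{72661842360}{147313}$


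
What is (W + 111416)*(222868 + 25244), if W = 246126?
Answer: 88710460704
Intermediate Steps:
(W + 111416)*(222868 + 25244) = (246126 + 111416)*(222868 + 25244) = 357542*248112 = 88710460704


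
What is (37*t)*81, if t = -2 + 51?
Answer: 146853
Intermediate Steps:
t = 49
(37*t)*81 = (37*49)*81 = 1813*81 = 146853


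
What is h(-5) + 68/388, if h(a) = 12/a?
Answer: -1079/485 ≈ -2.2247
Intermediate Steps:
h(-5) + 68/388 = 12/(-5) + 68/388 = 12*(-1/5) + 68*(1/388) = -12/5 + 17/97 = -1079/485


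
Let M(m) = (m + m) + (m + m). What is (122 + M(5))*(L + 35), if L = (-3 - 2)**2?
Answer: 8520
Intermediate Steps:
M(m) = 4*m (M(m) = 2*m + 2*m = 4*m)
L = 25 (L = (-5)**2 = 25)
(122 + M(5))*(L + 35) = (122 + 4*5)*(25 + 35) = (122 + 20)*60 = 142*60 = 8520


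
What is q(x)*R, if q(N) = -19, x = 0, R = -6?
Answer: 114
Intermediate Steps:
q(x)*R = -19*(-6) = 114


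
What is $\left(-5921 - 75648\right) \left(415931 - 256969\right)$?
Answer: $-12966371378$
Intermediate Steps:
$\left(-5921 - 75648\right) \left(415931 - 256969\right) = \left(-5921 - 75648\right) 158962 = \left(-81569\right) 158962 = -12966371378$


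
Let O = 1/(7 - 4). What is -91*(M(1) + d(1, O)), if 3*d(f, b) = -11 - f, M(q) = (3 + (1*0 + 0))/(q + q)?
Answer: 455/2 ≈ 227.50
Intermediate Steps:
O = 1/3 ≈ 0.33333
M(q) = 3/(2*q) (M(q) = (3 + (0 + 0))/((2*q)) = (3 + 0)*(1/(2*q)) = 3*(1/(2*q)) = 3/(2*q))
d(f, b) = -11/3 - f/3 (d(f, b) = (-11 - f)/3 = -11/3 - f/3)
-91*(M(1) + d(1, O)) = -91*((3/2)/1 + (-11/3 - 1/3*1)) = -91*((3/2)*1 + (-11/3 - 1/3)) = -91*(3/2 - 4) = -91*(-5/2) = 455/2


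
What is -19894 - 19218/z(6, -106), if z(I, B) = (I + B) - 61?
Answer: -3183716/161 ≈ -19775.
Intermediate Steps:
z(I, B) = -61 + B + I (z(I, B) = (B + I) - 61 = -61 + B + I)
-19894 - 19218/z(6, -106) = -19894 - 19218/(-61 - 106 + 6) = -19894 - 19218/(-161) = -19894 - 19218*(-1)/161 = -19894 - 1*(-19218/161) = -19894 + 19218/161 = -3183716/161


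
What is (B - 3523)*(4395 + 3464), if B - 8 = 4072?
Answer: 4377463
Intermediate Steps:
B = 4080 (B = 8 + 4072 = 4080)
(B - 3523)*(4395 + 3464) = (4080 - 3523)*(4395 + 3464) = 557*7859 = 4377463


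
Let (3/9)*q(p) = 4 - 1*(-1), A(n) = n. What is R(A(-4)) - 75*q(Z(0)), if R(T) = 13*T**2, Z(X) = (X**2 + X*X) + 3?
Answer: -917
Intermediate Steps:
Z(X) = 3 + 2*X**2 (Z(X) = (X**2 + X**2) + 3 = 2*X**2 + 3 = 3 + 2*X**2)
q(p) = 15 (q(p) = 3*(4 - 1*(-1)) = 3*(4 + 1) = 3*5 = 15)
R(A(-4)) - 75*q(Z(0)) = 13*(-4)**2 - 75*15 = 13*16 - 1125 = 208 - 1125 = -917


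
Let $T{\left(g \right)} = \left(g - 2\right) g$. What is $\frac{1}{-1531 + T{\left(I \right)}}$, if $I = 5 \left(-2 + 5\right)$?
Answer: $- \frac{1}{1336} \approx -0.0007485$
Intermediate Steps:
$I = 15$ ($I = 5 \cdot 3 = 15$)
$T{\left(g \right)} = g \left(-2 + g\right)$ ($T{\left(g \right)} = \left(-2 + g\right) g = g \left(-2 + g\right)$)
$\frac{1}{-1531 + T{\left(I \right)}} = \frac{1}{-1531 + 15 \left(-2 + 15\right)} = \frac{1}{-1531 + 15 \cdot 13} = \frac{1}{-1531 + 195} = \frac{1}{-1336} = - \frac{1}{1336}$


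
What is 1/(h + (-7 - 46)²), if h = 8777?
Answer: 1/11586 ≈ 8.6311e-5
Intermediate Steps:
1/(h + (-7 - 46)²) = 1/(8777 + (-7 - 46)²) = 1/(8777 + (-53)²) = 1/(8777 + 2809) = 1/11586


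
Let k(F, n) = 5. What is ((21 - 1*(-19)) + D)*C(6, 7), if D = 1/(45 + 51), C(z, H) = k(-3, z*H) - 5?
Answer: 0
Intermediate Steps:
C(z, H) = 0 (C(z, H) = 5 - 5 = 0)
D = 1/96 ≈ 0.010417
((21 - 1*(-19)) + D)*C(6, 7) = ((21 - 1*(-19)) + 1/96)*0 = ((21 + 19) + 1/96)*0 = (40 + 1/96)*0 = (3841/96)*0 = 0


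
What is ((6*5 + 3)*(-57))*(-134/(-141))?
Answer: -84018/47 ≈ -1787.6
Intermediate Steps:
((6*5 + 3)*(-57))*(-134/(-141)) = ((30 + 3)*(-57))*(-134*(-1/141)) = (33*(-57))*(134/141) = -1881*134/141 = -84018/47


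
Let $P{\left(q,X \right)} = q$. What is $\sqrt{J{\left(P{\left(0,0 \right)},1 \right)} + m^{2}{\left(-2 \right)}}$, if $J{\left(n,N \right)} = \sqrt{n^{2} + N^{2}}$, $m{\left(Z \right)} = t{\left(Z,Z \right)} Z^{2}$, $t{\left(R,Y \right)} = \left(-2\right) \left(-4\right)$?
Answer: $5 \sqrt{41} \approx 32.016$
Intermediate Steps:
$t{\left(R,Y \right)} = 8$
$m{\left(Z \right)} = 8 Z^{2}$
$J{\left(n,N \right)} = \sqrt{N^{2} + n^{2}}$
$\sqrt{J{\left(P{\left(0,0 \right)},1 \right)} + m^{2}{\left(-2 \right)}} = \sqrt{\sqrt{1^{2} + 0^{2}} + \left(8 \left(-2\right)^{2}\right)^{2}} = \sqrt{\sqrt{1 + 0} + \left(8 \cdot 4\right)^{2}} = \sqrt{\sqrt{1} + 32^{2}} = \sqrt{1 + 1024} = \sqrt{1025} = 5 \sqrt{41}$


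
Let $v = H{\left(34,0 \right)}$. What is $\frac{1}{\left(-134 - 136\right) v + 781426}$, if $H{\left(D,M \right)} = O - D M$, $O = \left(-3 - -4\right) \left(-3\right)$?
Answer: $\frac{1}{782236} \approx 1.2784 \cdot 10^{-6}$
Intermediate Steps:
$O = -3$ ($O = \left(-3 + 4\right) \left(-3\right) = 1 \left(-3\right) = -3$)
$H{\left(D,M \right)} = -3 - D M$
$v = -3$ ($v = -3 - 34 \cdot 0 = -3 + 0 = -3$)
$\frac{1}{\left(-134 - 136\right) v + 781426} = \frac{1}{\left(-134 - 136\right) \left(-3\right) + 781426} = \frac{1}{\left(-270\right) \left(-3\right) + 781426} = \frac{1}{810 + 781426} = \frac{1}{782236}$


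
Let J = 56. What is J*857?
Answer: 47992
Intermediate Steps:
J*857 = 56*857 = 47992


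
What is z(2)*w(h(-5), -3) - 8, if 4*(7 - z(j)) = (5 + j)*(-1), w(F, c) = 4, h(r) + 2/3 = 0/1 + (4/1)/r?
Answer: 27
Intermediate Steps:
h(r) = -⅔ + 4/r (h(r) = -⅔ + (0/1 + (4/1)/r) = -⅔ + (0*1 + (4*1)/r) = -⅔ + (0 + 4/r) = -⅔ + 4/r)
z(j) = 33/4 + j/4 (z(j) = 7 - (5 + j)*(-1)/4 = 7 - (-5 - j)/4 = 7 + (5/4 + j/4) = 33/4 + j/4)
z(2)*w(h(-5), -3) - 8 = (33/4 + (¼)*2)*4 - 8 = (33/4 + ½)*4 - 8 = (35/4)*4 - 8 = 35 - 8 = 27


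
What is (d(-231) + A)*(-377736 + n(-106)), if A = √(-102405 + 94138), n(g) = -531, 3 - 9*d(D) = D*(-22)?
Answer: 213468677 - 378267*I*√8267 ≈ 2.1347e+8 - 3.4393e+7*I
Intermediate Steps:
d(D) = ⅓ + 22*D/9 (d(D) = ⅓ - D*(-22)/9 = ⅓ - (-22)*D/9 = ⅓ + 22*D/9)
A = I*√8267 (A = √(-8267) = I*√8267 ≈ 90.923*I)
(d(-231) + A)*(-377736 + n(-106)) = ((⅓ + (22/9)*(-231)) + I*√8267)*(-377736 - 531) = ((⅓ - 1694/3) + I*√8267)*(-378267) = (-1693/3 + I*√8267)*(-378267) = 213468677 - 378267*I*√8267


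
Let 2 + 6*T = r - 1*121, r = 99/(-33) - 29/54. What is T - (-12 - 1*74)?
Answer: 21031/324 ≈ 64.911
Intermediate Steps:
r = -191/54 (r = 99*(-1/33) - 29*1/54 = -3 - 29/54 = -191/54 ≈ -3.5370)
T = -6833/324 (T = -⅓ + (-191/54 - 1*121)/6 = -⅓ + (-191/54 - 121)/6 = -⅓ + (⅙)*(-6725/54) = -⅓ - 6725/324 = -6833/324 ≈ -21.090)
T - (-12 - 1*74) = -6833/324 - (-12 - 1*74) = -6833/324 - (-12 - 74) = -6833/324 - 1*(-86) = -6833/324 + 86 = 21031/324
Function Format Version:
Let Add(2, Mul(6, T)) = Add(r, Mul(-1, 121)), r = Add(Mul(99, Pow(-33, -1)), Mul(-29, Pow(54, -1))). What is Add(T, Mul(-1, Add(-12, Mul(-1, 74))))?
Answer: Rational(21031, 324) ≈ 64.911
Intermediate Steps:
r = Rational(-191, 54) (r = Add(Mul(99, Rational(-1, 33)), Mul(-29, Rational(1, 54))) = Add(-3, Rational(-29, 54)) = Rational(-191, 54) ≈ -3.5370)
T = Rational(-6833, 324) (T = Add(Rational(-1, 3), Mul(Rational(1, 6), Add(Rational(-191, 54), Mul(-1, 121)))) = Add(Rational(-1, 3), Mul(Rational(1, 6), Add(Rational(-191, 54), -121))) = Add(Rational(-1, 3), Mul(Rational(1, 6), Rational(-6725, 54))) = Add(Rational(-1, 3), Rational(-6725, 324)) = Rational(-6833, 324) ≈ -21.090)
Add(T, Mul(-1, Add(-12, Mul(-1, 74)))) = Add(Rational(-6833, 324), Mul(-1, Add(-12, Mul(-1, 74)))) = Add(Rational(-6833, 324), Mul(-1, Add(-12, -74))) = Add(Rational(-6833, 324), Mul(-1, -86)) = Add(Rational(-6833, 324), 86) = Rational(21031, 324)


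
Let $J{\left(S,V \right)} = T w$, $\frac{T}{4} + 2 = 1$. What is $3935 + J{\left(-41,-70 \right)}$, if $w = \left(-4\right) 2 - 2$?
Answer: $3975$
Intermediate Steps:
$w = -10$ ($w = -8 - 2 = -10$)
$T = -4$ ($T = -8 + 4 \cdot 1 = -8 + 4 = -4$)
$J{\left(S,V \right)} = 40$ ($J{\left(S,V \right)} = \left(-4\right) \left(-10\right) = 40$)
$3935 + J{\left(-41,-70 \right)} = 3935 + 40 = 3975$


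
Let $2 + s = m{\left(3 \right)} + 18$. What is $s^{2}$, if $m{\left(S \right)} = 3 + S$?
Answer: $484$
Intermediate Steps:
$s = 22$ ($s = -2 + \left(\left(3 + 3\right) + 18\right) = -2 + \left(6 + 18\right) = -2 + 24 = 22$)
$s^{2} = 22^{2} = 484$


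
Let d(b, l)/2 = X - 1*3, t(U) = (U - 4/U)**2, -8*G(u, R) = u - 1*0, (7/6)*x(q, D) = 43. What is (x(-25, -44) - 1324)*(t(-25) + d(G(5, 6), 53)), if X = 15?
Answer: -721955082/875 ≈ -8.2509e+5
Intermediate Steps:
x(q, D) = 258/7 (x(q, D) = (6/7)*43 = 258/7)
G(u, R) = -u/8 (G(u, R) = -(u - 1*0)/8 = -(u + 0)/8 = -u/8)
d(b, l) = 24 (d(b, l) = 2*(15 - 1*3) = 2*(15 - 3) = 2*12 = 24)
(x(-25, -44) - 1324)*(t(-25) + d(G(5, 6), 53)) = (258/7 - 1324)*((-4 + (-25)**2)**2/(-25)**2 + 24) = -9010*((-4 + 625)**2/625 + 24)/7 = -9010*((1/625)*621**2 + 24)/7 = -9010*((1/625)*385641 + 24)/7 = -9010*(385641/625 + 24)/7 = -9010/7*400641/625 = -721955082/875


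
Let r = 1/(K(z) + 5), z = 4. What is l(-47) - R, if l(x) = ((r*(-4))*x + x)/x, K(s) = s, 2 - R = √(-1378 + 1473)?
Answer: -13/9 + √95 ≈ 8.3024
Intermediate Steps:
R = 2 - √95 (R = 2 - √(-1378 + 1473) = 2 - √95 ≈ -7.7468)
r = ⅑ (r = 1/(4 + 5) = 1/9 = ⅑ ≈ 0.11111)
l(x) = 5/9 (l(x) = (((⅑)*(-4))*x + x)/x = (-4*x/9 + x)/x = (5*x/9)/x = 5/9)
l(-47) - R = 5/9 - (2 - √95) = 5/9 + (-2 + √95) = -13/9 + √95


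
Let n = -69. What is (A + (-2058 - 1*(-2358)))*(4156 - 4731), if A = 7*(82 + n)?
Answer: -224825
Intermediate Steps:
A = 91 (A = 7*(82 - 69) = 7*13 = 91)
(A + (-2058 - 1*(-2358)))*(4156 - 4731) = (91 + (-2058 - 1*(-2358)))*(4156 - 4731) = (91 + (-2058 + 2358))*(-575) = (91 + 300)*(-575) = 391*(-575) = -224825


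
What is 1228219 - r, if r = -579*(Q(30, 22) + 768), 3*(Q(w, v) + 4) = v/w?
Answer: 25060748/15 ≈ 1.6707e+6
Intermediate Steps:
Q(w, v) = -4 + v/(3*w) (Q(w, v) = -4 + (v/w)/3 = -4 + v/(3*w))
r = -6637463/15 (r = -579*((-4 + (⅓)*22/30) + 768) = -579*((-4 + (⅓)*22*(1/30)) + 768) = -579*((-4 + 11/45) + 768) = -579*(-169/45 + 768) = -579*34391/45 = -6637463/15 ≈ -4.4250e+5)
1228219 - r = 1228219 - 1*(-6637463/15) = 1228219 + 6637463/15 = 25060748/15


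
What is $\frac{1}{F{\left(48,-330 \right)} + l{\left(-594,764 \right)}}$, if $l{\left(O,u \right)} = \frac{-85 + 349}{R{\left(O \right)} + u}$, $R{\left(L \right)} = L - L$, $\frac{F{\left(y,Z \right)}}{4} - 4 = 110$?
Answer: $\frac{191}{87162} \approx 0.0021913$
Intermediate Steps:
$F{\left(y,Z \right)} = 456$ ($F{\left(y,Z \right)} = 16 + 4 \cdot 110 = 16 + 440 = 456$)
$R{\left(L \right)} = 0$
$l{\left(O,u \right)} = \frac{264}{u}$ ($l{\left(O,u \right)} = \frac{-85 + 349}{0 + u} = \frac{264}{u}$)
$\frac{1}{F{\left(48,-330 \right)} + l{\left(-594,764 \right)}} = \frac{1}{456 + \frac{264}{764}} = \frac{1}{456 + 264 \cdot \frac{1}{764}} = \frac{1}{456 + \frac{66}{191}} = \frac{1}{\frac{87162}{191}} = \frac{191}{87162}$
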